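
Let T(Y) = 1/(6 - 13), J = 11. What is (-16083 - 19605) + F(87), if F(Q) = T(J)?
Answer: -249817/7 ≈ -35688.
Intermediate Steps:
T(Y) = -1/7 (T(Y) = 1/(-7) = -1/7)
F(Q) = -1/7
(-16083 - 19605) + F(87) = (-16083 - 19605) - 1/7 = -35688 - 1/7 = -249817/7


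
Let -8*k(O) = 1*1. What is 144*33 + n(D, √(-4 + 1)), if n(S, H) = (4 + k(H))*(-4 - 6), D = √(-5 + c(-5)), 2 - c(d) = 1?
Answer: 18853/4 ≈ 4713.3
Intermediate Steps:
c(d) = 1 (c(d) = 2 - 1*1 = 2 - 1 = 1)
k(O) = -⅛ (k(O) = -1/8 = -⅛*1 = -⅛)
D = 2*I (D = √(-5 + 1) = √(-4) = 2*I ≈ 2.0*I)
n(S, H) = -155/4 (n(S, H) = (4 - ⅛)*(-4 - 6) = (31/8)*(-10) = -155/4)
144*33 + n(D, √(-4 + 1)) = 144*33 - 155/4 = 4752 - 155/4 = 18853/4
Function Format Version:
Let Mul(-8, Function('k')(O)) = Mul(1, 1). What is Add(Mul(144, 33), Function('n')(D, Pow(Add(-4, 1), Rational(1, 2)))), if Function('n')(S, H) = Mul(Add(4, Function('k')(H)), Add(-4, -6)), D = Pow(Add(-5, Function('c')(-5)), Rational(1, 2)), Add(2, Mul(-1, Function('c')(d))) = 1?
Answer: Rational(18853, 4) ≈ 4713.3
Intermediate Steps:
Function('c')(d) = 1 (Function('c')(d) = Add(2, Mul(-1, 1)) = Add(2, -1) = 1)
Function('k')(O) = Rational(-1, 8) (Function('k')(O) = Mul(Rational(-1, 8), Mul(1, 1)) = Mul(Rational(-1, 8), 1) = Rational(-1, 8))
D = Mul(2, I) (D = Pow(Add(-5, 1), Rational(1, 2)) = Pow(-4, Rational(1, 2)) = Mul(2, I) ≈ Mul(2.0000, I))
Function('n')(S, H) = Rational(-155, 4) (Function('n')(S, H) = Mul(Add(4, Rational(-1, 8)), Add(-4, -6)) = Mul(Rational(31, 8), -10) = Rational(-155, 4))
Add(Mul(144, 33), Function('n')(D, Pow(Add(-4, 1), Rational(1, 2)))) = Add(Mul(144, 33), Rational(-155, 4)) = Add(4752, Rational(-155, 4)) = Rational(18853, 4)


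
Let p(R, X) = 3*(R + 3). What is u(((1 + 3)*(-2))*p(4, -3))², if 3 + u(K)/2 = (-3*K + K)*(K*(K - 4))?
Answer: 377062840627236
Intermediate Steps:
p(R, X) = 9 + 3*R (p(R, X) = 3*(3 + R) = 9 + 3*R)
u(K) = -6 - 4*K²*(-4 + K) (u(K) = -6 + 2*((-3*K + K)*(K*(K - 4))) = -6 + 2*((-2*K)*(K*(-4 + K))) = -6 + 2*(-2*K²*(-4 + K)) = -6 - 4*K²*(-4 + K))
u(((1 + 3)*(-2))*p(4, -3))² = (-6 - 4*(-8*(1 + 3)³*(9 + 3*4)³) + 16*(((1 + 3)*(-2))*(9 + 3*4))²)² = (-6 - 4*(-512*(9 + 12)³) + 16*((4*(-2))*(9 + 12))²)² = (-6 - 4*(-8*21)³ + 16*(-8*21)²)² = (-6 - 4*(-168)³ + 16*(-168)²)² = (-6 - 4*(-4741632) + 16*28224)² = (-6 + 18966528 + 451584)² = 19418106² = 377062840627236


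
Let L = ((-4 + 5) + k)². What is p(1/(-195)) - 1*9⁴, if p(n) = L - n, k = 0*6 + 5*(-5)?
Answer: -1167074/195 ≈ -5985.0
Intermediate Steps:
k = -25 (k = 0 - 25 = -25)
L = 576 (L = ((-4 + 5) - 25)² = (1 - 25)² = (-24)² = 576)
p(n) = 576 - n
p(1/(-195)) - 1*9⁴ = (576 - 1/(-195)) - 1*9⁴ = (576 - 1*(-1/195)) - 1*6561 = (576 + 1/195) - 6561 = 112321/195 - 6561 = -1167074/195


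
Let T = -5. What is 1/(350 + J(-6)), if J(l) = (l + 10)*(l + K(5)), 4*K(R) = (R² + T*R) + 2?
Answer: 1/328 ≈ 0.0030488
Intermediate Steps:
K(R) = ½ - 5*R/4 + R²/4 (K(R) = ((R² - 5*R) + 2)/4 = (2 + R² - 5*R)/4 = ½ - 5*R/4 + R²/4)
J(l) = (½ + l)*(10 + l) (J(l) = (l + 10)*(l + (½ - 5/4*5 + (¼)*5²)) = (10 + l)*(l + (½ - 25/4 + (¼)*25)) = (10 + l)*(l + (½ - 25/4 + 25/4)) = (10 + l)*(l + ½) = (10 + l)*(½ + l) = (½ + l)*(10 + l))
1/(350 + J(-6)) = 1/(350 + (5 + (-6)² + (21/2)*(-6))) = 1/(350 + (5 + 36 - 63)) = 1/(350 - 22) = 1/328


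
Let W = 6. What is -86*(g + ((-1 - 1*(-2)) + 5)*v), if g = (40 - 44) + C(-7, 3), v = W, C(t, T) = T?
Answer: -3010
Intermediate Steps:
v = 6
g = -1 (g = (40 - 44) + 3 = -4 + 3 = -1)
-86*(g + ((-1 - 1*(-2)) + 5)*v) = -86*(-1 + ((-1 - 1*(-2)) + 5)*6) = -86*(-1 + ((-1 + 2) + 5)*6) = -86*(-1 + (1 + 5)*6) = -86*(-1 + 6*6) = -86*(-1 + 36) = -86*35 = -3010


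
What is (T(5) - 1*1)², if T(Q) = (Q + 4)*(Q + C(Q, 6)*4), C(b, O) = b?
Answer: 50176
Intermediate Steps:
T(Q) = 5*Q*(4 + Q) (T(Q) = (Q + 4)*(Q + Q*4) = (4 + Q)*(Q + 4*Q) = (4 + Q)*(5*Q) = 5*Q*(4 + Q))
(T(5) - 1*1)² = (5*5*(4 + 5) - 1*1)² = (5*5*9 - 1)² = (225 - 1)² = 224² = 50176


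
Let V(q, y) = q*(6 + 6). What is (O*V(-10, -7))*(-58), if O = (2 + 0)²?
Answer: 27840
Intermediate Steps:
V(q, y) = 12*q (V(q, y) = q*12 = 12*q)
O = 4 (O = 2² = 4)
(O*V(-10, -7))*(-58) = (4*(12*(-10)))*(-58) = (4*(-120))*(-58) = -480*(-58) = 27840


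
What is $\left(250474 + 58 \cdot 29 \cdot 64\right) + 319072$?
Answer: $677194$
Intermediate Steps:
$\left(250474 + 58 \cdot 29 \cdot 64\right) + 319072 = \left(250474 + 1682 \cdot 64\right) + 319072 = \left(250474 + 107648\right) + 319072 = 358122 + 319072 = 677194$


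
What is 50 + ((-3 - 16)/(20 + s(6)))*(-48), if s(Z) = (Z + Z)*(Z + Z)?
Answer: 2278/41 ≈ 55.561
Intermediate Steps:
s(Z) = 4*Z**2 (s(Z) = (2*Z)*(2*Z) = 4*Z**2)
50 + ((-3 - 16)/(20 + s(6)))*(-48) = 50 + ((-3 - 16)/(20 + 4*6**2))*(-48) = 50 - 19/(20 + 4*36)*(-48) = 50 - 19/(20 + 144)*(-48) = 50 - 19/164*(-48) = 50 + 228/41 = 2278/41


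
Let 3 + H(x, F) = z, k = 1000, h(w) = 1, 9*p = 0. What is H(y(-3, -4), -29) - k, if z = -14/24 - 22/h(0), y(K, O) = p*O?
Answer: -12307/12 ≈ -1025.6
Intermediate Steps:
p = 0 (p = (⅑)*0 = 0)
y(K, O) = 0 (y(K, O) = 0*O = 0)
z = -271/12 (z = -14/24 - 22/1 = -14*1/24 - 22*1 = -7/12 - 22 = -271/12 ≈ -22.583)
H(x, F) = -307/12 (H(x, F) = -3 - 271/12 = -307/12)
H(y(-3, -4), -29) - k = -307/12 - 1*1000 = -307/12 - 1000 = -12307/12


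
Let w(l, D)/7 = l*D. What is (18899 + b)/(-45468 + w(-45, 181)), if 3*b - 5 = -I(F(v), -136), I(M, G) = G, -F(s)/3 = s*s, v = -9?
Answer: -18946/102483 ≈ -0.18487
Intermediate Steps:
F(s) = -3*s² (F(s) = -3*s*s = -3*s²)
w(l, D) = 7*D*l (w(l, D) = 7*(l*D) = 7*(D*l) = 7*D*l)
b = 47 (b = 5/3 + (-1*(-136))/3 = 5/3 + (⅓)*136 = 5/3 + 136/3 = 47)
(18899 + b)/(-45468 + w(-45, 181)) = (18899 + 47)/(-45468 + 7*181*(-45)) = 18946/(-45468 - 57015) = 18946/(-102483) = 18946*(-1/102483) = -18946/102483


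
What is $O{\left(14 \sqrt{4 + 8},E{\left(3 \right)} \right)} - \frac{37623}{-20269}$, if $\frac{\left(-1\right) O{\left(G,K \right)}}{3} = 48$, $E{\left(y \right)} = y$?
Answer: $- \frac{2881113}{20269} \approx -142.14$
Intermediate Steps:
$O{\left(G,K \right)} = -144$ ($O{\left(G,K \right)} = \left(-3\right) 48 = -144$)
$O{\left(14 \sqrt{4 + 8},E{\left(3 \right)} \right)} - \frac{37623}{-20269} = -144 - \frac{37623}{-20269} = -144 - 37623 \left(- \frac{1}{20269}\right) = -144 - - \frac{37623}{20269} = -144 + \frac{37623}{20269} = - \frac{2881113}{20269}$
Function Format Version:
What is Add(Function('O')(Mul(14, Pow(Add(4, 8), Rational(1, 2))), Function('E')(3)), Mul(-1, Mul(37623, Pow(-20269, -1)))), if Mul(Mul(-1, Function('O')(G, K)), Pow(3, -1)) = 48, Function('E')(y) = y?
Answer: Rational(-2881113, 20269) ≈ -142.14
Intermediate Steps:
Function('O')(G, K) = -144 (Function('O')(G, K) = Mul(-3, 48) = -144)
Add(Function('O')(Mul(14, Pow(Add(4, 8), Rational(1, 2))), Function('E')(3)), Mul(-1, Mul(37623, Pow(-20269, -1)))) = Add(-144, Mul(-1, Mul(37623, Pow(-20269, -1)))) = Add(-144, Mul(-1, Mul(37623, Rational(-1, 20269)))) = Add(-144, Mul(-1, Rational(-37623, 20269))) = Add(-144, Rational(37623, 20269)) = Rational(-2881113, 20269)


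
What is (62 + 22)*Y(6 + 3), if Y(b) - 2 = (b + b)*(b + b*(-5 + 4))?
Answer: 168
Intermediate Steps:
Y(b) = 2 (Y(b) = 2 + (b + b)*(b + b*(-5 + 4)) = 2 + (2*b)*(b + b*(-1)) = 2 + (2*b)*(b - b) = 2 + (2*b)*0 = 2 + 0 = 2)
(62 + 22)*Y(6 + 3) = (62 + 22)*2 = 84*2 = 168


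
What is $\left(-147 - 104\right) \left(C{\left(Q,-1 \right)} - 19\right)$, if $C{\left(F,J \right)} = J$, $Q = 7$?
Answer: $5020$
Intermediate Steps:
$\left(-147 - 104\right) \left(C{\left(Q,-1 \right)} - 19\right) = \left(-147 - 104\right) \left(-1 - 19\right) = \left(-251\right) \left(-20\right) = 5020$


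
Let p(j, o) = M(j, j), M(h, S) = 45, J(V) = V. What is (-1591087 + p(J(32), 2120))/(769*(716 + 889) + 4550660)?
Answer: -1591042/5784905 ≈ -0.27503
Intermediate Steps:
p(j, o) = 45
(-1591087 + p(J(32), 2120))/(769*(716 + 889) + 4550660) = (-1591087 + 45)/(769*(716 + 889) + 4550660) = -1591042/(769*1605 + 4550660) = -1591042/(1234245 + 4550660) = -1591042/5784905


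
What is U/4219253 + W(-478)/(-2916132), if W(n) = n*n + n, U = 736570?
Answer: 197653391287/2050649781566 ≈ 0.096386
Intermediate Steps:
W(n) = n + n**2 (W(n) = n**2 + n = n + n**2)
U/4219253 + W(-478)/(-2916132) = 736570/4219253 - 478*(1 - 478)/(-2916132) = 736570*(1/4219253) - 478*(-477)*(-1/2916132) = 736570/4219253 + 228006*(-1/2916132) = 736570/4219253 - 38001/486022 = 197653391287/2050649781566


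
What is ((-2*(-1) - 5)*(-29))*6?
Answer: 522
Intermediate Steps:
((-2*(-1) - 5)*(-29))*6 = ((2 - 5)*(-29))*6 = -3*(-29)*6 = 87*6 = 522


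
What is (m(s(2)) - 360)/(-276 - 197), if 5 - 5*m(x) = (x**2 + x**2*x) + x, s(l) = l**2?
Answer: 1879/2365 ≈ 0.79450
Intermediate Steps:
m(x) = 1 - x/5 - x**2/5 - x**3/5 (m(x) = 1 - ((x**2 + x**2*x) + x)/5 = 1 - ((x**2 + x**3) + x)/5 = 1 - (x + x**2 + x**3)/5 = 1 + (-x/5 - x**2/5 - x**3/5) = 1 - x/5 - x**2/5 - x**3/5)
(m(s(2)) - 360)/(-276 - 197) = ((1 - 1/5*2**2 - (2**2)**2/5 - (2**2)**3/5) - 360)/(-276 - 197) = ((1 - 1/5*4 - 1/5*4**2 - 1/5*4**3) - 360)/(-473) = ((1 - 4/5 - 1/5*16 - 1/5*64) - 360)*(-1/473) = ((1 - 4/5 - 16/5 - 64/5) - 360)*(-1/473) = (-79/5 - 360)*(-1/473) = -1879/5*(-1/473) = 1879/2365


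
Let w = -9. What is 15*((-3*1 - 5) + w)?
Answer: -255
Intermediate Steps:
15*((-3*1 - 5) + w) = 15*((-3*1 - 5) - 9) = 15*((-3 - 5) - 9) = 15*(-8 - 9) = 15*(-17) = -255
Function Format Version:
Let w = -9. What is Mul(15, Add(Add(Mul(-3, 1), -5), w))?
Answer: -255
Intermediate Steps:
Mul(15, Add(Add(Mul(-3, 1), -5), w)) = Mul(15, Add(Add(Mul(-3, 1), -5), -9)) = Mul(15, Add(Add(-3, -5), -9)) = Mul(15, Add(-8, -9)) = Mul(15, -17) = -255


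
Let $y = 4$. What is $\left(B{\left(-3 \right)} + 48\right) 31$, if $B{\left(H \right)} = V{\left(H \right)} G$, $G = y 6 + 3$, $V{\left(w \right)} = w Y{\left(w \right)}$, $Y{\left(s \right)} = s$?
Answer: $9021$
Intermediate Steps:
$V{\left(w \right)} = w^{2}$ ($V{\left(w \right)} = w w = w^{2}$)
$G = 27$ ($G = 4 \cdot 6 + 3 = 24 + 3 = 27$)
$B{\left(H \right)} = 27 H^{2}$ ($B{\left(H \right)} = H^{2} \cdot 27 = 27 H^{2}$)
$\left(B{\left(-3 \right)} + 48\right) 31 = \left(27 \left(-3\right)^{2} + 48\right) 31 = \left(27 \cdot 9 + 48\right) 31 = \left(243 + 48\right) 31 = 291 \cdot 31 = 9021$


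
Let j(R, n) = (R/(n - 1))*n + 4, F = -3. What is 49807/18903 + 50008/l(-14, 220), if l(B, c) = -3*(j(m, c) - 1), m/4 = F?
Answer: 23035252211/12494883 ≈ 1843.6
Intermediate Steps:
m = -12 (m = 4*(-3) = -12)
j(R, n) = 4 + R*n/(-1 + n) (j(R, n) = (R/(-1 + n))*n + 4 = R*n/(-1 + n) + 4 = 4 + R*n/(-1 + n))
l(B, c) = 3 - 3*(-4 - 8*c)/(-1 + c) (l(B, c) = -3*((-4 + 4*c - 12*c)/(-1 + c) - 1) = -3*((-4 - 8*c)/(-1 + c) - 1) = -3*(-1 + (-4 - 8*c)/(-1 + c)) = 3 - 3*(-4 - 8*c)/(-1 + c))
49807/18903 + 50008/l(-14, 220) = 49807/18903 + 50008/((9*(1 + 3*220)/(-1 + 220))) = 49807*(1/18903) + 50008/((9*(1 + 660)/219)) = 49807/18903 + 50008/((9*(1/219)*661)) = 49807/18903 + 50008/(1983/73) = 49807/18903 + 50008*(73/1983) = 49807/18903 + 3650584/1983 = 23035252211/12494883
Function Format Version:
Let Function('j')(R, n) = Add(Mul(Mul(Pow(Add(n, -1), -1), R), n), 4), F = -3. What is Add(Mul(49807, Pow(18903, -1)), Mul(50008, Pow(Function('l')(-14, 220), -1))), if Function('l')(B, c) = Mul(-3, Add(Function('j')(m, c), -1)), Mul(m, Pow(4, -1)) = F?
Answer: Rational(23035252211, 12494883) ≈ 1843.6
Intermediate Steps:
m = -12 (m = Mul(4, -3) = -12)
Function('j')(R, n) = Add(4, Mul(R, n, Pow(Add(-1, n), -1))) (Function('j')(R, n) = Add(Mul(Mul(Pow(Add(-1, n), -1), R), n), 4) = Add(Mul(Mul(R, Pow(Add(-1, n), -1)), n), 4) = Add(Mul(R, n, Pow(Add(-1, n), -1)), 4) = Add(4, Mul(R, n, Pow(Add(-1, n), -1))))
Function('l')(B, c) = Add(3, Mul(-3, Pow(Add(-1, c), -1), Add(-4, Mul(-8, c)))) (Function('l')(B, c) = Mul(-3, Add(Mul(Pow(Add(-1, c), -1), Add(-4, Mul(4, c), Mul(-12, c))), -1)) = Mul(-3, Add(Mul(Pow(Add(-1, c), -1), Add(-4, Mul(-8, c))), -1)) = Mul(-3, Add(-1, Mul(Pow(Add(-1, c), -1), Add(-4, Mul(-8, c))))) = Add(3, Mul(-3, Pow(Add(-1, c), -1), Add(-4, Mul(-8, c)))))
Add(Mul(49807, Pow(18903, -1)), Mul(50008, Pow(Function('l')(-14, 220), -1))) = Add(Mul(49807, Pow(18903, -1)), Mul(50008, Pow(Mul(9, Pow(Add(-1, 220), -1), Add(1, Mul(3, 220))), -1))) = Add(Mul(49807, Rational(1, 18903)), Mul(50008, Pow(Mul(9, Pow(219, -1), Add(1, 660)), -1))) = Add(Rational(49807, 18903), Mul(50008, Pow(Mul(9, Rational(1, 219), 661), -1))) = Add(Rational(49807, 18903), Mul(50008, Pow(Rational(1983, 73), -1))) = Add(Rational(49807, 18903), Mul(50008, Rational(73, 1983))) = Add(Rational(49807, 18903), Rational(3650584, 1983)) = Rational(23035252211, 12494883)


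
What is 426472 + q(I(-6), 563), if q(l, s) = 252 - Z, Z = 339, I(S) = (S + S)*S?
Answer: 426385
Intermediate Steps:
I(S) = 2*S² (I(S) = (2*S)*S = 2*S²)
q(l, s) = -87 (q(l, s) = 252 - 1*339 = 252 - 339 = -87)
426472 + q(I(-6), 563) = 426472 - 87 = 426385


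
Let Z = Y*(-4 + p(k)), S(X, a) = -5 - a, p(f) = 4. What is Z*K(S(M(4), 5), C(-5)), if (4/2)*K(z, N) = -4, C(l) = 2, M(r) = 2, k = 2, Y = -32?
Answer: 0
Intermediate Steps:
K(z, N) = -2 (K(z, N) = (½)*(-4) = -2)
Z = 0 (Z = -32*(-4 + 4) = -32*0 = 0)
Z*K(S(M(4), 5), C(-5)) = 0*(-2) = 0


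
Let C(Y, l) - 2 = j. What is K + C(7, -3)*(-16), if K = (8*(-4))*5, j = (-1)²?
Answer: -208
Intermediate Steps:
j = 1
K = -160 (K = -32*5 = -160)
C(Y, l) = 3 (C(Y, l) = 2 + 1 = 3)
K + C(7, -3)*(-16) = -160 + 3*(-16) = -160 - 48 = -208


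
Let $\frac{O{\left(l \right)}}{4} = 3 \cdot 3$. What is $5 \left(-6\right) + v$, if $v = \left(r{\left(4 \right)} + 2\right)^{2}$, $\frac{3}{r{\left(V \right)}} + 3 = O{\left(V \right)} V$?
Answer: $- \frac{57245}{2209} \approx -25.914$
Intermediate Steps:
$O{\left(l \right)} = 36$ ($O{\left(l \right)} = 4 \cdot 3 \cdot 3 = 4 \cdot 9 = 36$)
$r{\left(V \right)} = \frac{3}{-3 + 36 V}$
$v = \frac{9025}{2209}$ ($v = \left(\frac{1}{-1 + 12 \cdot 4} + 2\right)^{2} = \left(\frac{1}{-1 + 48} + 2\right)^{2} = \left(\frac{1}{47} + 2\right)^{2} = \left(\frac{95}{47}\right)^{2} = \frac{9025}{2209} \approx 4.0856$)
$5 \left(-6\right) + v = 5 \left(-6\right) + \frac{9025}{2209} = -30 + \frac{9025}{2209} = - \frac{57245}{2209}$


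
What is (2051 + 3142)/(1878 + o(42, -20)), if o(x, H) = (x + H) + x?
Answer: 5193/1942 ≈ 2.6740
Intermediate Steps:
o(x, H) = H + 2*x (o(x, H) = (H + x) + x = H + 2*x)
(2051 + 3142)/(1878 + o(42, -20)) = (2051 + 3142)/(1878 + (-20 + 2*42)) = 5193/(1878 + (-20 + 84)) = 5193/(1878 + 64) = 5193/1942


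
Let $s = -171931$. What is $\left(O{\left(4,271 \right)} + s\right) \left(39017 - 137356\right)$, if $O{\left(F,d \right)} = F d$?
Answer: $16800923133$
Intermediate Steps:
$\left(O{\left(4,271 \right)} + s\right) \left(39017 - 137356\right) = \left(4 \cdot 271 - 171931\right) \left(39017 - 137356\right) = \left(1084 - 171931\right) \left(-98339\right) = \left(-170847\right) \left(-98339\right) = 16800923133$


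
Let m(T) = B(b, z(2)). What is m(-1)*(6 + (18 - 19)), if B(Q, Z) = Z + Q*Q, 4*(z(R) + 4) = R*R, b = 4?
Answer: 65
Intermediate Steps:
z(R) = -4 + R**2/4 (z(R) = -4 + (R*R)/4 = -4 + R**2/4)
B(Q, Z) = Z + Q**2
m(T) = 13 (m(T) = (-4 + (1/4)*2**2) + 4**2 = (-4 + (1/4)*4) + 16 = (-4 + 1) + 16 = -3 + 16 = 13)
m(-1)*(6 + (18 - 19)) = 13*(6 + (18 - 19)) = 13*(6 - 1) = 13*5 = 65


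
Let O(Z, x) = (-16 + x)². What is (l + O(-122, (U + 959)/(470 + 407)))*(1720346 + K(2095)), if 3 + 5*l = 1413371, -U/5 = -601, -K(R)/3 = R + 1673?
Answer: 1858701337466590864/3845645 ≈ 4.8333e+11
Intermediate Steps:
K(R) = -5019 - 3*R (K(R) = -3*(R + 1673) = -3*(1673 + R) = -5019 - 3*R)
U = 3005 (U = -5*(-601) = 3005)
l = 1413368/5 (l = -⅗ + (⅕)*1413371 = -⅗ + 1413371/5 = 1413368/5 ≈ 2.8267e+5)
(l + O(-122, (U + 959)/(470 + 407)))*(1720346 + K(2095)) = (1413368/5 + (-16 + (3005 + 959)/(470 + 407))²)*(1720346 + (-5019 - 3*2095)) = (1413368/5 + (-16 + 3964/877)²)*(1720346 + (-5019 - 6285)) = (1413368/5 + (-16 + 3964*(1/877))²)*(1720346 - 11304) = (1413368/5 + (-16 + 3964/877)²)*1709042 = (1413368/5 + (-10068/877)²)*1709042 = (1413368/5 + 101364624/769129)*1709042 = (1087569139592/3845645)*1709042 = 1858701337466590864/3845645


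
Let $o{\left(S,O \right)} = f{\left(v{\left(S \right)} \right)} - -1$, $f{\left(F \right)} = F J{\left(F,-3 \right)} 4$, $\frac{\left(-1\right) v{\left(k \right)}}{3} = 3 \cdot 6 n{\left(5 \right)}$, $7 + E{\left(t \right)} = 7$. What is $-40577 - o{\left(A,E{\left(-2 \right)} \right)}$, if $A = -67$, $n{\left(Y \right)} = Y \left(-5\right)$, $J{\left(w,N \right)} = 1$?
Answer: $-45978$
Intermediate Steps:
$E{\left(t \right)} = 0$ ($E{\left(t \right)} = -7 + 7 = 0$)
$n{\left(Y \right)} = - 5 Y$
$v{\left(k \right)} = 1350$ ($v{\left(k \right)} = - 3 \cdot 3 \cdot 6 \left(\left(-5\right) 5\right) = - 3 \cdot 18 \left(-25\right) = \left(-3\right) \left(-450\right) = 1350$)
$f{\left(F \right)} = 4 F$ ($f{\left(F \right)} = F 1 \cdot 4 = F 4 = 4 F$)
$o{\left(S,O \right)} = 5401$ ($o{\left(S,O \right)} = 4 \cdot 1350 - -1 = 5400 + 1 = 5401$)
$-40577 - o{\left(A,E{\left(-2 \right)} \right)} = -40577 - 5401 = -45978$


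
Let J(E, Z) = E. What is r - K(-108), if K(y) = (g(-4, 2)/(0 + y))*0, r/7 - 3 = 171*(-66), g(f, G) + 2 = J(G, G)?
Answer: -78981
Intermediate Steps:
g(f, G) = -2 + G
r = -78981 (r = 21 + 7*(171*(-66)) = 21 + 7*(-11286) = 21 - 79002 = -78981)
K(y) = 0 (K(y) = ((-2 + 2)/(0 + y))*0 = (0/y)*0 = 0*0 = 0)
r - K(-108) = -78981 - 1*0 = -78981 + 0 = -78981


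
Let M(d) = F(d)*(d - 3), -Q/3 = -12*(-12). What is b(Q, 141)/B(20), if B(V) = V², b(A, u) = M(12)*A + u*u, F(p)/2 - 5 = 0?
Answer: -18999/400 ≈ -47.497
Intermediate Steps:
F(p) = 10 (F(p) = 10 + 2*0 = 10 + 0 = 10)
Q = -432 (Q = -(-36)*(-12) = -3*144 = -432)
M(d) = -30 + 10*d (M(d) = 10*(d - 3) = 10*(-3 + d) = -30 + 10*d)
b(A, u) = u² + 90*A (b(A, u) = (-30 + 10*12)*A + u*u = (-30 + 120)*A + u² = 90*A + u² = u² + 90*A)
b(Q, 141)/B(20) = (141² + 90*(-432))/(20²) = (19881 - 38880)/400 = -18999*1/400 = -18999/400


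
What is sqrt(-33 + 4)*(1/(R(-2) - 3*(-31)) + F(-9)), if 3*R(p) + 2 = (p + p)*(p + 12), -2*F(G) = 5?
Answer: -393*I*sqrt(29)/158 ≈ -13.395*I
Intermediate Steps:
F(G) = -5/2 (F(G) = -1/2*5 = -5/2)
R(p) = -2/3 + 2*p*(12 + p)/3 (R(p) = -2/3 + ((p + p)*(p + 12))/3 = -2/3 + ((2*p)*(12 + p))/3 = -2/3 + (2*p*(12 + p))/3 = -2/3 + 2*p*(12 + p)/3)
sqrt(-33 + 4)*(1/(R(-2) - 3*(-31)) + F(-9)) = sqrt(-33 + 4)*(1/((-2/3 + 8*(-2) + (2/3)*(-2)**2) - 3*(-31)) - 5/2) = sqrt(-29)*(1/((-2/3 - 16 + (2/3)*4) + 93) - 5/2) = (I*sqrt(29))*(1/((-2/3 - 16 + 8/3) + 93) - 5/2) = (I*sqrt(29))*(1/(-14 + 93) - 5/2) = (I*sqrt(29))*(1/79 - 5/2) = (I*sqrt(29))*(-393/158) = -393*I*sqrt(29)/158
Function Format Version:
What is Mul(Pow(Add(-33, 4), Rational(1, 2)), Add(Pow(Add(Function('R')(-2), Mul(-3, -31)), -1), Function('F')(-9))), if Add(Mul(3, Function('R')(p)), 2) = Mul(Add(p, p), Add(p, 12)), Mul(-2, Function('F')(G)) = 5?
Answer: Mul(Rational(-393, 158), I, Pow(29, Rational(1, 2))) ≈ Mul(-13.395, I)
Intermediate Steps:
Function('F')(G) = Rational(-5, 2) (Function('F')(G) = Mul(Rational(-1, 2), 5) = Rational(-5, 2))
Function('R')(p) = Add(Rational(-2, 3), Mul(Rational(2, 3), p, Add(12, p))) (Function('R')(p) = Add(Rational(-2, 3), Mul(Rational(1, 3), Mul(Add(p, p), Add(p, 12)))) = Add(Rational(-2, 3), Mul(Rational(1, 3), Mul(Mul(2, p), Add(12, p)))) = Add(Rational(-2, 3), Mul(Rational(1, 3), Mul(2, p, Add(12, p)))) = Add(Rational(-2, 3), Mul(Rational(2, 3), p, Add(12, p))))
Mul(Pow(Add(-33, 4), Rational(1, 2)), Add(Pow(Add(Function('R')(-2), Mul(-3, -31)), -1), Function('F')(-9))) = Mul(Pow(Add(-33, 4), Rational(1, 2)), Add(Pow(Add(Add(Rational(-2, 3), Mul(8, -2), Mul(Rational(2, 3), Pow(-2, 2))), Mul(-3, -31)), -1), Rational(-5, 2))) = Mul(Pow(-29, Rational(1, 2)), Add(Pow(Add(Add(Rational(-2, 3), -16, Mul(Rational(2, 3), 4)), 93), -1), Rational(-5, 2))) = Mul(Mul(I, Pow(29, Rational(1, 2))), Add(Pow(Add(Add(Rational(-2, 3), -16, Rational(8, 3)), 93), -1), Rational(-5, 2))) = Mul(Mul(I, Pow(29, Rational(1, 2))), Add(Pow(Add(-14, 93), -1), Rational(-5, 2))) = Mul(Mul(I, Pow(29, Rational(1, 2))), Add(Pow(79, -1), Rational(-5, 2))) = Mul(Mul(I, Pow(29, Rational(1, 2))), Add(Rational(1, 79), Rational(-5, 2))) = Mul(Mul(I, Pow(29, Rational(1, 2))), Rational(-393, 158)) = Mul(Rational(-393, 158), I, Pow(29, Rational(1, 2)))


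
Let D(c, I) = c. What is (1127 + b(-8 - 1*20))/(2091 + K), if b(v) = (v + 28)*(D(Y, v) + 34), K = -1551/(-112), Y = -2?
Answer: 126224/235743 ≈ 0.53543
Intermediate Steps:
K = 1551/112 (K = -1551*(-1/112) = 1551/112 ≈ 13.848)
b(v) = 896 + 32*v (b(v) = (v + 28)*(-2 + 34) = (28 + v)*32 = 896 + 32*v)
(1127 + b(-8 - 1*20))/(2091 + K) = (1127 + (896 + 32*(-8 - 1*20)))/(2091 + 1551/112) = (1127 + (896 + 32*(-8 - 20)))/(235743/112) = (1127 + (896 + 32*(-28)))*(112/235743) = (1127 + (896 - 896))*(112/235743) = (1127 + 0)*(112/235743) = 1127*(112/235743) = 126224/235743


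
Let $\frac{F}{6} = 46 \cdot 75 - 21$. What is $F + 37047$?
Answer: $57621$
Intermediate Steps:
$F = 20574$ ($F = 6 \left(46 \cdot 75 - 21\right) = 6 \left(3450 - 21\right) = 6 \cdot 3429 = 20574$)
$F + 37047 = 20574 + 37047 = 57621$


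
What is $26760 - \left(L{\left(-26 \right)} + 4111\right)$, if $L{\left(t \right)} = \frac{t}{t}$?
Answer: $22648$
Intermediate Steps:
$L{\left(t \right)} = 1$
$26760 - \left(L{\left(-26 \right)} + 4111\right) = 26760 - \left(1 + 4111\right) = 26760 - 4112 = 22648$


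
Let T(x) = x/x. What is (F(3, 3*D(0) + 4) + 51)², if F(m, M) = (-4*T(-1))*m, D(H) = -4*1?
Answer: 1521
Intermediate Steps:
T(x) = 1
D(H) = -4
F(m, M) = -4*m (F(m, M) = (-4*1)*m = -4*m)
(F(3, 3*D(0) + 4) + 51)² = (-4*3 + 51)² = (-12 + 51)² = 39² = 1521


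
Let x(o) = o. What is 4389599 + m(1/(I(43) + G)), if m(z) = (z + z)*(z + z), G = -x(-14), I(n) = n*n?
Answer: 15235284131635/3470769 ≈ 4.3896e+6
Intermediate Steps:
I(n) = n²
G = 14 (G = -1*(-14) = 14)
m(z) = 4*z² (m(z) = (2*z)*(2*z) = 4*z²)
4389599 + m(1/(I(43) + G)) = 4389599 + 4*(1/(43² + 14))² = 4389599 + 4*(1/(1849 + 14))² = 4389599 + 4*(1/1863)² = 4389599 + 4*(1/3470769) = 4389599 + 4/3470769 = 15235284131635/3470769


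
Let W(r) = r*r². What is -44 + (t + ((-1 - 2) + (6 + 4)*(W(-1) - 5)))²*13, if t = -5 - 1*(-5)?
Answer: 51553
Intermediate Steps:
W(r) = r³
t = 0 (t = -5 + 5 = 0)
-44 + (t + ((-1 - 2) + (6 + 4)*(W(-1) - 5)))²*13 = -44 + (0 + ((-1 - 2) + (6 + 4)*((-1)³ - 5)))²*13 = -44 + (0 + (-3 + 10*(-1 - 5)))²*13 = -44 + (0 + (-3 + 10*(-6)))²*13 = -44 + (0 + (-3 - 60))²*13 = -44 + (0 - 63)²*13 = -44 + (-63)²*13 = -44 + 3969*13 = -44 + 51597 = 51553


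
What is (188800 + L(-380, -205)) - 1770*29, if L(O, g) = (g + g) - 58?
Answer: 137002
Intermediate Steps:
L(O, g) = -58 + 2*g (L(O, g) = 2*g - 58 = -58 + 2*g)
(188800 + L(-380, -205)) - 1770*29 = (188800 + (-58 + 2*(-205))) - 1770*29 = (188800 + (-58 - 410)) - 51330 = (188800 - 468) - 51330 = 188332 - 51330 = 137002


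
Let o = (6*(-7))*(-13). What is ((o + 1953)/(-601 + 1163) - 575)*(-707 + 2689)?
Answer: -317765141/281 ≈ -1.1308e+6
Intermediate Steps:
o = 546 (o = -42*(-13) = 546)
((o + 1953)/(-601 + 1163) - 575)*(-707 + 2689) = ((546 + 1953)/(-601 + 1163) - 575)*(-707 + 2689) = (2499/562 - 575)*1982 = -320651/562*1982 = -317765141/281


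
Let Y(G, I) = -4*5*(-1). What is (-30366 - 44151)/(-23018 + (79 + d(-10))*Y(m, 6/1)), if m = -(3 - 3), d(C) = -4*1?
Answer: 74517/21518 ≈ 3.4630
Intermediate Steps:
d(C) = -4
m = 0 (m = -1*0 = 0)
Y(G, I) = 20 (Y(G, I) = -20*(-1) = 20)
(-30366 - 44151)/(-23018 + (79 + d(-10))*Y(m, 6/1)) = (-30366 - 44151)/(-23018 + (79 - 4)*20) = -74517/(-23018 + 75*20) = -74517/(-23018 + 1500) = -74517/(-21518) = -74517*(-1/21518) = 74517/21518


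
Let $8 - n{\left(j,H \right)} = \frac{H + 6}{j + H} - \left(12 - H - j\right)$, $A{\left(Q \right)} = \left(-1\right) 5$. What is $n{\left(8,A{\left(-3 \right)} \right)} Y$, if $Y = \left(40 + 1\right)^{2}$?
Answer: $\frac{84050}{3} \approx 28017.0$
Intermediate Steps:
$A{\left(Q \right)} = -5$
$Y = 1681$ ($Y = 41^{2} = 1681$)
$n{\left(j,H \right)} = 20 - H - j - \frac{6 + H}{H + j}$ ($n{\left(j,H \right)} = 8 - \left(\frac{H + 6}{j + H} - \left(12 - H - j\right)\right) = 8 - \left(\frac{6 + H}{H + j} - \left(12 - H - j\right)\right) = 8 - \left(\frac{6 + H}{H + j} + \left(-12 + H + j\right)\right) = 8 - \left(-12 + H + j + \frac{6 + H}{H + j}\right) = 20 - H - j - \frac{6 + H}{H + j}$)
$n{\left(8,A{\left(-3 \right)} \right)} Y = \frac{-6 - \left(-5\right)^{2} - 8^{2} + 19 \left(-5\right) + 20 \cdot 8 - \left(-10\right) 8}{-5 + 8} \cdot 1681 = \frac{-6 - 25 - 64 - 95 + 160 + 80}{3} \cdot 1681 = \frac{1}{3} \cdot 50 \cdot 1681 = \frac{50}{3} \cdot 1681 = \frac{84050}{3}$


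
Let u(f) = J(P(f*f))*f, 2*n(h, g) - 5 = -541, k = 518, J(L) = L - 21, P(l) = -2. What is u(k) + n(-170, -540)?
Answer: -12182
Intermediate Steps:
J(L) = -21 + L
n(h, g) = -268 (n(h, g) = 5/2 + (1/2)*(-541) = 5/2 - 541/2 = -268)
u(f) = -23*f (u(f) = (-21 - 2)*f = -23*f)
u(k) + n(-170, -540) = -23*518 - 268 = -11914 - 268 = -12182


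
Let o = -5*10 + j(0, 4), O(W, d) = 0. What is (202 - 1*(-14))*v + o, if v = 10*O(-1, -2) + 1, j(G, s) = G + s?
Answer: 170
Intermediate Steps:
o = -46 (o = -5*10 + (0 + 4) = -50 + 4 = -46)
v = 1 (v = 10*0 + 1 = 0 + 1 = 1)
(202 - 1*(-14))*v + o = (202 - 1*(-14))*1 - 46 = (202 + 14)*1 - 46 = 216*1 - 46 = 216 - 46 = 170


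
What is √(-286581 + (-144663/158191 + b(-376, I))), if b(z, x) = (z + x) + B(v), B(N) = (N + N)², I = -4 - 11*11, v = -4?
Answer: 7*I*√146581101336659/158191 ≈ 535.74*I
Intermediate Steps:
I = -125 (I = -4 - 121 = -125)
B(N) = 4*N² (B(N) = (2*N)² = 4*N²)
b(z, x) = 64 + x + z (b(z, x) = (z + x) + 4*(-4)² = (x + z) + 4*16 = (x + z) + 64 = 64 + x + z)
√(-286581 + (-144663/158191 + b(-376, I))) = √(-286581 + (-144663/158191 + (64 - 125 - 376))) = √(-286581 + (-144663*1/158191 - 437)) = √(-286581 + (-144663/158191 - 437)) = √(-286581 - 69274130/158191) = √(-45403809101/158191) = 7*I*√146581101336659/158191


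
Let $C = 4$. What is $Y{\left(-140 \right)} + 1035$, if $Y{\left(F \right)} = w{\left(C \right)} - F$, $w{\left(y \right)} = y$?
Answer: $1179$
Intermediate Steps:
$Y{\left(F \right)} = 4 - F$
$Y{\left(-140 \right)} + 1035 = \left(4 - -140\right) + 1035 = \left(4 + 140\right) + 1035 = 144 + 1035 = 1179$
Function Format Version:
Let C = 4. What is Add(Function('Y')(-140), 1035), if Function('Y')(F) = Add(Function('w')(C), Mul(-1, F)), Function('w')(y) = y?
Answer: 1179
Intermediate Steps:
Function('Y')(F) = Add(4, Mul(-1, F))
Add(Function('Y')(-140), 1035) = Add(Add(4, Mul(-1, -140)), 1035) = Add(Add(4, 140), 1035) = Add(144, 1035) = 1179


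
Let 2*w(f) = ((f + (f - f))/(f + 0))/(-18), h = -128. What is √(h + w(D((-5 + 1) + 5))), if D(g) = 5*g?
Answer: I*√4609/6 ≈ 11.315*I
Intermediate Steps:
w(f) = -1/36 (w(f) = (((f + (f - f))/(f + 0))/(-18))/2 = (((f + 0)/f)*(-1/18))/2 = ((f/f)*(-1/18))/2 = (1*(-1/18))/2 = (½)*(-1/18) = -1/36)
√(h + w(D((-5 + 1) + 5))) = √(-128 - 1/36) = √(-4609/36) = I*√4609/6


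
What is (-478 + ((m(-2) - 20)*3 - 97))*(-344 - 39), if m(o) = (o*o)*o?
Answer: 252397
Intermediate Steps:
m(o) = o**3 (m(o) = o**2*o = o**3)
(-478 + ((m(-2) - 20)*3 - 97))*(-344 - 39) = (-478 + (((-2)**3 - 20)*3 - 97))*(-344 - 39) = (-478 + ((-8 - 20)*3 - 97))*(-383) = (-478 + (-28*3 - 97))*(-383) = (-478 + (-84 - 97))*(-383) = (-478 - 181)*(-383) = -659*(-383) = 252397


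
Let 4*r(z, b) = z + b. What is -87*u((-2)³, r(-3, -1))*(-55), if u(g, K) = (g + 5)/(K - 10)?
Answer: 1305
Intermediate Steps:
r(z, b) = b/4 + z/4 (r(z, b) = (z + b)/4 = (b + z)/4 = b/4 + z/4)
u(g, K) = (5 + g)/(-10 + K)
-87*u((-2)³, r(-3, -1))*(-55) = -87*(5 + (-2)³)/(-10 + ((¼)*(-1) + (¼)*(-3)))*(-55) = -87*(5 - 8)/(-10 + (-¼ - ¾))*(-55) = -87*(-3)/(-10 - 1)*(-55) = -87*(-3)/(-11)*(-55) = -(-87)*(-3)/11*(-55) = -87*3/11*(-55) = -261/11*(-55) = 1305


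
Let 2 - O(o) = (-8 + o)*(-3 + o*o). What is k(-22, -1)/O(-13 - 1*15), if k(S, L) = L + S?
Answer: -23/28118 ≈ -0.00081798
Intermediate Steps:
O(o) = 2 - (-8 + o)*(-3 + o**2) (O(o) = 2 - (-8 + o)*(-3 + o*o) = 2 - (-8 + o)*(-3 + o**2))
k(-22, -1)/O(-13 - 1*15) = (-1 - 22)/(-22 - (-13 - 1*15)**3 + 3*(-13 - 1*15) + 8*(-13 - 1*15)**2) = -23/(-22 - (-13 - 15)**3 + 3*(-13 - 15) + 8*(-13 - 15)**2) = -23/(-22 - 1*(-28)**3 + 3*(-28) + 8*(-28)**2) = -23/(-22 - 1*(-21952) - 84 + 8*784) = -23/(-22 + 21952 - 84 + 6272) = -23/28118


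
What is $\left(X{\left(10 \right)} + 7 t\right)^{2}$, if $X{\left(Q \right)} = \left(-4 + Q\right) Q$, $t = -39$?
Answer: $45369$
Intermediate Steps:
$X{\left(Q \right)} = Q \left(-4 + Q\right)$
$\left(X{\left(10 \right)} + 7 t\right)^{2} = \left(10 \left(-4 + 10\right) + 7 \left(-39\right)\right)^{2} = \left(10 \cdot 6 - 273\right)^{2} = \left(60 - 273\right)^{2} = \left(-213\right)^{2} = 45369$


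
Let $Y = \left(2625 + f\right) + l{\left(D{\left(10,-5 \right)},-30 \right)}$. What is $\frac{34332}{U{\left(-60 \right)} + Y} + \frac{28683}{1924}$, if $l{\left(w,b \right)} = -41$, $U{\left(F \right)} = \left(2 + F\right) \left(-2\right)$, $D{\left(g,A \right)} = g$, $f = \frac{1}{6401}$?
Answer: $\frac{918536282751}{33251916724} \approx 27.624$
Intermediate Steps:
$f = \frac{1}{6401} \approx 0.00015623$
$U{\left(F \right)} = -4 - 2 F$
$Y = \frac{16540185}{6401}$ ($Y = \left(2625 + \frac{1}{6401}\right) - 41 = \frac{16802626}{6401} - 41 = \frac{16540185}{6401} \approx 2584.0$)
$\frac{34332}{U{\left(-60 \right)} + Y} + \frac{28683}{1924} = \frac{34332}{\left(-4 - -120\right) + \frac{16540185}{6401}} + \frac{28683}{1924} = \frac{34332}{\left(-4 + 120\right) + \frac{16540185}{6401}} + 28683 \cdot \frac{1}{1924} = \frac{34332}{116 + \frac{16540185}{6401}} + \frac{28683}{1924} = \frac{34332}{\frac{17282701}{6401}} + \frac{28683}{1924} = 34332 \cdot \frac{6401}{17282701} + \frac{28683}{1924} = \frac{219759132}{17282701} + \frac{28683}{1924} = \frac{918536282751}{33251916724}$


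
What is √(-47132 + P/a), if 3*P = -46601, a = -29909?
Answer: I*√379452464852901/89727 ≈ 217.1*I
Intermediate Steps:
P = -46601/3 (P = (⅓)*(-46601) = -46601/3 ≈ -15534.)
√(-47132 + P/a) = √(-47132 - 46601/3/(-29909)) = √(-47132 - 46601/3*(-1/29909)) = √(-47132 + 46601/89727) = √(-4228966363/89727) = I*√379452464852901/89727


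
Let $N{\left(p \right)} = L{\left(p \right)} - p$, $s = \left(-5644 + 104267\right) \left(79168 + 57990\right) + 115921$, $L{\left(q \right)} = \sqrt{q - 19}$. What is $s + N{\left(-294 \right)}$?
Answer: $13527049649 + i \sqrt{313} \approx 1.3527 \cdot 10^{10} + 17.692 i$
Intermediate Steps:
$L{\left(q \right)} = \sqrt{-19 + q}$
$s = 13527049355$ ($s = 98623 \cdot 137158 + 115921 = 13526933434 + 115921 = 13527049355$)
$N{\left(p \right)} = \sqrt{-19 + p} - p$
$s + N{\left(-294 \right)} = 13527049355 + \left(\sqrt{-19 - 294} - -294\right) = 13527049355 + \left(\sqrt{-313} + 294\right) = 13527049355 + \left(i \sqrt{313} + 294\right) = 13527049355 + \left(294 + i \sqrt{313}\right) = 13527049649 + i \sqrt{313}$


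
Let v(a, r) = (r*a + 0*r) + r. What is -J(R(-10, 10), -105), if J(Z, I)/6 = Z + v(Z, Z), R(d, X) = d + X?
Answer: 0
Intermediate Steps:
R(d, X) = X + d
v(a, r) = r + a*r (v(a, r) = (a*r + 0) + r = a*r + r = r + a*r)
J(Z, I) = 6*Z + 6*Z*(1 + Z) (J(Z, I) = 6*(Z + Z*(1 + Z)) = 6*Z + 6*Z*(1 + Z))
-J(R(-10, 10), -105) = -6*(10 - 10)*(2 + (10 - 10)) = -6*0*(2 + 0) = -6*0*2 = -1*0 = 0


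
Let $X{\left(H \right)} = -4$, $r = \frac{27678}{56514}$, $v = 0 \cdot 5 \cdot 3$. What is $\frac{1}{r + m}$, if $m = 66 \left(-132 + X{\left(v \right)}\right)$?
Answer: $- \frac{9419}{84540331} \approx -0.00011141$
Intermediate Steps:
$v = 0$ ($v = 0 \cdot 3 = 0$)
$r = \frac{4613}{9419}$ ($r = 27678 \cdot \frac{1}{56514} = \frac{4613}{9419} \approx 0.48975$)
$m = -8976$ ($m = 66 \left(-132 - 4\right) = 66 \left(-136\right) = -8976$)
$\frac{1}{r + m} = \frac{1}{\frac{4613}{9419} - 8976} = \frac{1}{- \frac{84540331}{9419}} = - \frac{9419}{84540331}$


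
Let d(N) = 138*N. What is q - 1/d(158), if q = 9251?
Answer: 201708803/21804 ≈ 9251.0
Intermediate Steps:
q - 1/d(158) = 9251 - 1/(138*158) = 9251 - 1/21804 = 201708803/21804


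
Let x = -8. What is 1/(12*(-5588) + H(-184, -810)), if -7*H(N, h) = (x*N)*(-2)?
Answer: -7/466448 ≈ -1.5007e-5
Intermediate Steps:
H(N, h) = -16*N/7 (H(N, h) = -(-8*N)*(-2)/7 = -16*N/7)
1/(12*(-5588) + H(-184, -810)) = 1/(12*(-5588) - 16/7*(-184)) = 1/(-67056 + 2944/7) = 1/(-466448/7) = -7/466448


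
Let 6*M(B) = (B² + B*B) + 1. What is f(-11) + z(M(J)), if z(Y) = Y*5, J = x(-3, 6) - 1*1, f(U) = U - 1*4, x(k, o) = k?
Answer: 25/2 ≈ 12.500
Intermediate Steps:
f(U) = -4 + U (f(U) = U - 4 = -4 + U)
J = -4 (J = -3 - 1*1 = -3 - 1 = -4)
M(B) = ⅙ + B²/3 (M(B) = ((B² + B*B) + 1)/6 = ((B² + B²) + 1)/6 = (2*B² + 1)/6 = (1 + 2*B²)/6 = ⅙ + B²/3)
z(Y) = 5*Y
f(-11) + z(M(J)) = (-4 - 11) + 5*(⅙ + (⅓)*(-4)²) = -15 + 5*(⅙ + (⅓)*16) = -15 + 5*(⅙ + 16/3) = -15 + 5*(11/2) = -15 + 55/2 = 25/2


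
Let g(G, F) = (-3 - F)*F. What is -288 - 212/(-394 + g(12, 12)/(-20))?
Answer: -110668/385 ≈ -287.45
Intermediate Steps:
g(G, F) = F*(-3 - F)
-288 - 212/(-394 + g(12, 12)/(-20)) = -288 - 212/(-394 - 1*12*(3 + 12)/(-20)) = -288 - 212/(-394 - 1*12*15*(-1/20)) = -288 - 212/(-394 - 180*(-1/20)) = -288 - 212/(-394 + 9) = -288 - 212/(-385) = -288 - 212*(-1/385) = -288 + 212/385 = -110668/385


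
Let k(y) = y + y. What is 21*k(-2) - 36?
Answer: -120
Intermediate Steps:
k(y) = 2*y
21*k(-2) - 36 = 21*(2*(-2)) - 36 = 21*(-4) - 36 = -84 - 36 = -120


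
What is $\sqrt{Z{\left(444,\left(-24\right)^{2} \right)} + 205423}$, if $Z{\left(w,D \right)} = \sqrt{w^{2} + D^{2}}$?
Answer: $\sqrt{205423 + 12 \sqrt{3673}} \approx 454.04$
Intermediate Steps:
$Z{\left(w,D \right)} = \sqrt{D^{2} + w^{2}}$
$\sqrt{Z{\left(444,\left(-24\right)^{2} \right)} + 205423} = \sqrt{\sqrt{\left(\left(-24\right)^{2}\right)^{2} + 444^{2}} + 205423} = \sqrt{\sqrt{576^{2} + 197136} + 205423} = \sqrt{\sqrt{331776 + 197136} + 205423} = \sqrt{\sqrt{528912} + 205423} = \sqrt{12 \sqrt{3673} + 205423} = \sqrt{205423 + 12 \sqrt{3673}}$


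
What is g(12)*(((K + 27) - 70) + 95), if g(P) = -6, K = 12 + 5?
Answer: -414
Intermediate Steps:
K = 17
g(12)*(((K + 27) - 70) + 95) = -6*(((17 + 27) - 70) + 95) = -6*((44 - 70) + 95) = -6*(-26 + 95) = -6*69 = -414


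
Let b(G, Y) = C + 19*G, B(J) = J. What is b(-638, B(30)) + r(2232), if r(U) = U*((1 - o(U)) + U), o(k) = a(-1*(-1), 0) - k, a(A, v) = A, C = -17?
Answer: 9951509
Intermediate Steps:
o(k) = 1 - k (o(k) = -1*(-1) - k = 1 - k)
b(G, Y) = -17 + 19*G
r(U) = 2*U**2 (r(U) = U*((1 - (1 - U)) + U) = U*((1 + (-1 + U)) + U) = U*(U + U) = U*(2*U) = 2*U**2)
b(-638, B(30)) + r(2232) = (-17 + 19*(-638)) + 2*2232**2 = (-17 - 12122) + 2*4981824 = -12139 + 9963648 = 9951509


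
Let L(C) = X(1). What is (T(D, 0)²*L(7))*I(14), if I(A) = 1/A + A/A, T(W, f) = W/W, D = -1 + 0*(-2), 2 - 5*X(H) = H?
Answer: 3/14 ≈ 0.21429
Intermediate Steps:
X(H) = ⅖ - H/5
D = -1 (D = -1 + 0 = -1)
L(C) = ⅕ (L(C) = ⅖ - ⅕*1 = ⅖ - ⅕ = ⅕)
T(W, f) = 1
I(A) = 1 + 1/A (I(A) = 1/A + 1 = 1 + 1/A)
(T(D, 0)²*L(7))*I(14) = (1²*(⅕))*((1 + 14)/14) = (1*(⅕))*((1/14)*15) = (⅕)*(15/14) = 3/14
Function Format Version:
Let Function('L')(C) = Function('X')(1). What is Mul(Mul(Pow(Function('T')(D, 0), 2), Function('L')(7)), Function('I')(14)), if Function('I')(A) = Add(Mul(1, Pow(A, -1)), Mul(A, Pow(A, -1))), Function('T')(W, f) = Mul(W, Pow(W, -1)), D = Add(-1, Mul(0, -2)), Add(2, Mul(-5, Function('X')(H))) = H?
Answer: Rational(3, 14) ≈ 0.21429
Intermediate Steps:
Function('X')(H) = Add(Rational(2, 5), Mul(Rational(-1, 5), H))
D = -1 (D = Add(-1, 0) = -1)
Function('L')(C) = Rational(1, 5) (Function('L')(C) = Add(Rational(2, 5), Mul(Rational(-1, 5), 1)) = Add(Rational(2, 5), Rational(-1, 5)) = Rational(1, 5))
Function('T')(W, f) = 1
Function('I')(A) = Add(1, Pow(A, -1)) (Function('I')(A) = Add(Pow(A, -1), 1) = Add(1, Pow(A, -1)))
Mul(Mul(Pow(Function('T')(D, 0), 2), Function('L')(7)), Function('I')(14)) = Mul(Mul(Pow(1, 2), Rational(1, 5)), Mul(Pow(14, -1), Add(1, 14))) = Mul(Mul(1, Rational(1, 5)), Mul(Rational(1, 14), 15)) = Mul(Rational(1, 5), Rational(15, 14)) = Rational(3, 14)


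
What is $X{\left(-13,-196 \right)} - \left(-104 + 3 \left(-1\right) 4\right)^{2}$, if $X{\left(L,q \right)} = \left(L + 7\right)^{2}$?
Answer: $-13420$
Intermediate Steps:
$X{\left(L,q \right)} = \left(7 + L\right)^{2}$
$X{\left(-13,-196 \right)} - \left(-104 + 3 \left(-1\right) 4\right)^{2} = \left(7 - 13\right)^{2} - \left(-104 + 3 \left(-1\right) 4\right)^{2} = \left(-6\right)^{2} - \left(-104 - 12\right)^{2} = 36 - \left(-104 - 12\right)^{2} = 36 - \left(-116\right)^{2} = 36 - 13456 = -13420$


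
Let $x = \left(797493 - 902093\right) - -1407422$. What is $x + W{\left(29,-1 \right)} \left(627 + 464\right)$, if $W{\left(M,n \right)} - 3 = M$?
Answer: $1337734$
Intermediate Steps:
$W{\left(M,n \right)} = 3 + M$
$x = 1302822$ ($x = \left(797493 - 902093\right) + 1407422 = -104600 + 1407422 = 1302822$)
$x + W{\left(29,-1 \right)} \left(627 + 464\right) = 1302822 + \left(3 + 29\right) \left(627 + 464\right) = 1302822 + 32 \cdot 1091 = 1302822 + 34912 = 1337734$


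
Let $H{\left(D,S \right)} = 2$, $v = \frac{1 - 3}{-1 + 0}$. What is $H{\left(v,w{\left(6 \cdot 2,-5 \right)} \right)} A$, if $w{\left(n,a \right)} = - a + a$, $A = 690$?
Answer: $1380$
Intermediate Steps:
$w{\left(n,a \right)} = 0$
$v = 2$ ($v = - \frac{2}{-1} = \left(-2\right) \left(-1\right) = 2$)
$H{\left(v,w{\left(6 \cdot 2,-5 \right)} \right)} A = 2 \cdot 690 = 1380$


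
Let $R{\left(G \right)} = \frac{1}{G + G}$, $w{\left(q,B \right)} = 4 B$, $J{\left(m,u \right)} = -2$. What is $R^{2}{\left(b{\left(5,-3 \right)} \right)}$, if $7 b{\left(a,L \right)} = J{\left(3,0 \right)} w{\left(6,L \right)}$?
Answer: $\frac{49}{2304} \approx 0.021267$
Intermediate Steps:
$b{\left(a,L \right)} = - \frac{8 L}{7}$ ($b{\left(a,L \right)} = \frac{\left(-2\right) 4 L}{7} = \frac{\left(-8\right) L}{7} = - \frac{8 L}{7}$)
$R{\left(G \right)} = \frac{1}{2 G}$
$R^{2}{\left(b{\left(5,-3 \right)} \right)} = \left(\frac{1}{2 \left(\left(- \frac{8}{7}\right) \left(-3\right)\right)}\right)^{2} = \left(\frac{1}{2 \cdot \frac{24}{7}}\right)^{2} = \left(\frac{1}{2} \cdot \frac{7}{24}\right)^{2} = \left(\frac{7}{48}\right)^{2} = \frac{49}{2304}$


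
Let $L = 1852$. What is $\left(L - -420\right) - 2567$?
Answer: $-295$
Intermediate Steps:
$\left(L - -420\right) - 2567 = \left(1852 - -420\right) - 2567 = \left(1852 + 420\right) - 2567 = 2272 - 2567 = -295$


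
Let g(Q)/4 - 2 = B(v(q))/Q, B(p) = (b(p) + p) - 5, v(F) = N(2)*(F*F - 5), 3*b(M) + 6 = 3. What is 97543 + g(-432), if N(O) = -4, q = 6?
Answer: 5267819/54 ≈ 97552.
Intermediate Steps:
b(M) = -1 (b(M) = -2 + (1/3)*3 = -2 + 1 = -1)
v(F) = 20 - 4*F**2 (v(F) = -4*(F*F - 5) = -4*(F**2 - 5) = -4*(-5 + F**2) = 20 - 4*F**2)
B(p) = -6 + p (B(p) = (-1 + p) - 5 = -6 + p)
g(Q) = 8 - 520/Q (g(Q) = 8 + 4*((-6 + (20 - 4*6**2))/Q) = 8 + 4*((-6 + (20 - 4*36))/Q) = 8 + 4*((-6 + (20 - 144))/Q) = 8 + 4*((-6 - 124)/Q) = 8 + 4*(-130/Q) = 8 - 520/Q)
97543 + g(-432) = 97543 + (8 - 520/(-432)) = 97543 + (8 - 520*(-1/432)) = 97543 + (8 + 65/54) = 97543 + 497/54 = 5267819/54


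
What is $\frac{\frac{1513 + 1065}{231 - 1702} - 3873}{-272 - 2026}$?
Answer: $\frac{5699761}{3380358} \approx 1.6861$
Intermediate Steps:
$\frac{\frac{1513 + 1065}{231 - 1702} - 3873}{-272 - 2026} = \frac{\frac{2578}{-1471} - 3873}{-2298} = \left(2578 \left(- \frac{1}{1471}\right) - 3873\right) \left(- \frac{1}{2298}\right) = \left(- \frac{2578}{1471} - 3873\right) \left(- \frac{1}{2298}\right) = \left(- \frac{5699761}{1471}\right) \left(- \frac{1}{2298}\right) = \frac{5699761}{3380358}$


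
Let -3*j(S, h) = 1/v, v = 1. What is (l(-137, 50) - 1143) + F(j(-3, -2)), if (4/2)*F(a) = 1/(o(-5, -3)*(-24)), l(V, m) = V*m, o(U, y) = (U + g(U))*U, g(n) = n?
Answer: -19183201/2400 ≈ -7993.0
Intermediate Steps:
o(U, y) = 2*U**2 (o(U, y) = (U + U)*U = (2*U)*U = 2*U**2)
j(S, h) = -1/3 (j(S, h) = -1/3/1 = -1/3*1 = -1/3)
F(a) = -1/2400 (F(a) = 1/(2*(((2*(-5)**2)*(-24)))) = 1/(2*(((2*25)*(-24)))) = 1/(2*((50*(-24)))) = (1/2)/(-1200) = (1/2)*(-1/1200) = -1/2400)
(l(-137, 50) - 1143) + F(j(-3, -2)) = (-137*50 - 1143) - 1/2400 = (-6850 - 1143) - 1/2400 = -7993 - 1/2400 = -19183201/2400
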